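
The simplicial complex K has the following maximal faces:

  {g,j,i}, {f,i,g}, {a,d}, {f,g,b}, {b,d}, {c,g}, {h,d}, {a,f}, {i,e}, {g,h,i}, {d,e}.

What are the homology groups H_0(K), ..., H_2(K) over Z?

H_0 = Z,  H_1 = Z^3,  H_2 = 0.

Order the vertices as a < b < c < d < e < f < g < h < i < j. Listing each simplex with vertices in this order, K has dimension 2 with simplices:

  0-simplices (10): a, b, c, d, e, f, g, h, i, j
  1-simplices (16): ad, af, bd, bf, bg, cg, de, dh, ei, fg, fi, gh, gi, gj, hi, ij
  2-simplices (4): bfg, fgi, ghi, gij

so the chain groups are C_0 ≅ Z^10, C_1 ≅ Z^16, C_2 ≅ Z^4.

The boundary map ∂_1: C_1 → C_0 sends each edge [p,q] (with p < q) to q − p.
As a 10×16 matrix over Z this has rank 9, with invariant factors (1,1,1,1,1,1,1,1,1).

Boundary ∂_2: C_2 → C_1 maps a triangle to the signed sum of its edges. For instance
  ∂ghi = hi − gi + gh,
  ∂gij = ij − gj + gi.
This gives a 16×4 integer matrix of rank 4; reducing to Smith normal form yields diagonal entries (1,1,1,1).

From H_k ≅ ker(∂_k) / im(∂_{k+1}) we obtain:

  H_0: rank C_0 − rank ∂_1 = 10 − 9 = 1, and the invariant factors of ∂_1 are all 1, so H_0 ≅ Z.
  H_1: rank ker ∂_1 − rank ∂_2 = (16 − 9) − 4 = 3, and the invariant factors of ∂_2 are all 1, so H_1 ≅ Z^3.
  H_2: rank ker ∂_2 − rank ∂_3 = (4 − 4) − 0 = 0, and there is no ∂_3, so H_2 ≅ 0.

As a check, the Euler characteristic is 10 − 16 + 4 = -2, which agrees with 1 − 3 + 0 = -2.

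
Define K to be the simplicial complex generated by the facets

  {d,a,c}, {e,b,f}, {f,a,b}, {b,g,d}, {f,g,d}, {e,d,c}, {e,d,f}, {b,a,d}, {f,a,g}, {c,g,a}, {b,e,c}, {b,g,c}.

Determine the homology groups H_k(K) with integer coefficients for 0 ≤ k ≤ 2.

H_0 ≅ Z,  H_1 ≅ Z_2,  H_2 = 0.

K has 7 vertices, 18 edges, 12 triangles.
rank ∂_0 = 0, rank ∂_1 = 6 ⇒ b_0 = 7 − 0 − 6 = 1; all invariant factors of ∂_1 are 1 so no torsion. So H_0 ≅ Z.
rank ∂_1 = 6, rank ∂_2 = 12 ⇒ b_1 = 18 − 6 − 12 = 0; ∂_2 has invariant factor(s) [2] giving torsion. So H_1 ≅ Z_2.
rank ∂_2 = 12, rank ∂_3 = 0 ⇒ b_2 = 12 − 12 − 0 = 0. So H_2 ≅ 0.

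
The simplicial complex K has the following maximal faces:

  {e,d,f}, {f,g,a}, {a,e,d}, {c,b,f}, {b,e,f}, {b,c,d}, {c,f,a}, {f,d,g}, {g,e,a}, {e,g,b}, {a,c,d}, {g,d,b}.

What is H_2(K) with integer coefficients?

We work with the vertex ordering a < b < c < d < e < f < g. The simplices of K, each written with vertices in increasing order, are:

  0-simplices (7): a, b, c, d, e, f, g
  1-simplices (18): ac, ad, ae, af, ag, bc, bd, be, bf, bg, cd, cf, de, df, dg, ef, eg, fg
  2-simplices (12): acd, acf, ade, aeg, afg, bcd, bcf, bdg, bef, beg, def, dfg

so the chain groups are C_0 ≅ Z^7, C_1 ≅ Z^18, C_2 ≅ Z^12.

The boundary map ∂_1: C_1 → C_0 sends each edge [p,q] (with p < q) to q − p. For instance
  ∂af = f − a.
This gives a 7×18 integer matrix of rank 6; reducing to Smith normal form yields diagonal entries (1,1,1,1,1,1).

Boundary ∂_2: C_2 → C_1 acts by ∂[p,q,r] = [q,r] − [p,r] + [p,q]. For instance
  ∂aeg = eg − ag + ae,
  ∂bef = ef − bf + be.
This gives a 18×12 integer matrix of rank 12; reducing to Smith normal form yields diagonal entries (1,1,1,1,1,1,1,1,1,1,1,2).

Now H_k = ker ∂_k / im ∂_{k+1}, so:

  H_2: rank ker ∂_2 − rank ∂_3 = (12 − 12) − 0 = 0, and there is no ∂_3, so H_2 = 0.

H_2 ≅ 0.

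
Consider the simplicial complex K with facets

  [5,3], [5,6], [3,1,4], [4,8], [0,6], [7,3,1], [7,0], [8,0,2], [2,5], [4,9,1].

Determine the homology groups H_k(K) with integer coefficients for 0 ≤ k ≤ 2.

H_0 ≅ Z,  H_1 ≅ Z^3,  H_2 = 0.

Fix the vertex order 0 < 1 < 2 < 3 < 4 < 5 < 6 < 7 < 8 < 9 and write every simplex with vertices in increasing order. Then dim K = 2 and the simplices of K are:

  0-simplices (10): [0], [1], [2], [3], [4], [5], [6], [7], [8], [9]
  1-simplices (16): [0,2], [0,6], [0,7], [0,8], [1,3], [1,4], [1,7], [1,9], [2,5], [2,8], [3,4], [3,5], [3,7], [4,8], [4,9], [5,6]
  2-simplices (4): [0,2,8], [1,3,4], [1,3,7], [1,4,9]

so the chain groups are C_0 ≅ Z^10, C_1 ≅ Z^16, C_2 ≅ Z^4.

The boundary map ∂_1: C_1 → C_0 maps an edge to its endpoints' difference, ∂[p,q] = q − p. For instance
  ∂[1,7] = [7] − [1].
As a 10×16 matrix over Z this has rank 9, with invariant factors (1,1,1,1,1,1,1,1,1).

∂_2: C_2 → C_1 maps a triangle to the signed sum of its edges. For instance
  ∂[0,2,8] = [2,8] − [0,8] + [0,2],
  ∂[1,3,4] = [3,4] − [1,4] + [1,3].
This gives a 16×4 integer matrix of rank 4; reducing to Smith normal form yields diagonal entries (1,1,1,1).

Reading off H_k = ker ∂_k / im ∂_{k+1}:

  H_0: rank C_0 − rank ∂_1 = 10 − 9 = 1, and the invariant factors of ∂_1 are all 1, so H_0 ≅ Z.
  H_1: rank ker ∂_1 − rank ∂_2 = (16 − 9) − 4 = 3, and the invariant factors of ∂_2 are all 1, so H_1 ≅ Z^3.
  H_2: rank ker ∂_2 − rank ∂_3 = (4 − 4) − 0 = 0, and there is no ∂_3, so H_2 ≅ 0.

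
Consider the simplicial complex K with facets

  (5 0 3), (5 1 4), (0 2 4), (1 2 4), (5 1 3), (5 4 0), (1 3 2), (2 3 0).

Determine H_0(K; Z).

Take the total order 0 < 1 < 2 < 3 < 4 < 5 on the vertex set. Then K (dimension 2) consists of the simplices:

  0-simplices (6): [0], [1], [2], [3], [4], [5]
  1-simplices (12): [0,2], [0,3], [0,4], [0,5], [1,2], [1,3], [1,4], [1,5], [2,3], [2,4], [3,5], [4,5]
  2-simplices (8): [0,2,3], [0,2,4], [0,3,5], [0,4,5], [1,2,3], [1,2,4], [1,3,5], [1,4,5]

giving chain groups C_0 ≅ Z^6, C_1 ≅ Z^12, C_2 ≅ Z^8.

Boundary ∂_1: C_1 → C_0 is given by ∂[p,q] = [q] − [p].
The resulting 6×12 matrix has rank 5, and its Smith normal form has invariant factors (1,1,1,1,1).

∂_2: C_2 → C_1 sends each 2-simplex [p,q,r] to [q,r] − [p,r] + [p,q]. For instance
  ∂[1,2,3] = [2,3] − [1,3] + [1,2],
  ∂[0,4,5] = [4,5] − [0,5] + [0,4].
The 12×8 boundary matrix has rank 7 and Smith normal form diag(1,1,1,1,1,1,1).

From H_k ≅ ker(∂_k) / im(∂_{k+1}) we obtain:

  H_0: rank C_0 − rank ∂_1 = 6 − 5 = 1, and the invariant factors of ∂_1 are all 1, so H_0 = Z.

H_0 ≅ Z.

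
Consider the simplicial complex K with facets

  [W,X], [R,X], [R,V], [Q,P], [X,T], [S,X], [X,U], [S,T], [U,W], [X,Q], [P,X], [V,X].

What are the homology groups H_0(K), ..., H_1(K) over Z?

H_0 ≅ Z,  H_1 ≅ Z^4.

Order the vertices as P < Q < R < S < T < U < V < W < X. Listing each simplex with vertices in this order, K has dimension 1 with simplices:

  0-simplices (9): P, Q, R, S, T, U, V, W, X
  1-simplices (12): PQ, PX, QX, RV, RX, ST, SX, TX, UW, UX, VX, WX

so the chain groups are C_0 ≅ Z^9, C_1 ≅ Z^12.

∂_1: C_1 → C_0 is given by ∂[p,q] = [q] − [p]. For instance
  ∂QX = X − Q.
The resulting 9×12 matrix has rank 8, and its Smith normal form has invariant factors (1,1,1,1,1,1,1,1).

Now H_k = ker ∂_k / im ∂_{k+1}, so:

  H_0: rank C_0 − rank ∂_1 = 9 − 8 = 1, and the invariant factors of ∂_1 are all 1, so H_0 = Z.
  H_1: rank ker ∂_1 − rank ∂_2 = (12 − 8) − 0 = 4, and there is no ∂_2, so H_1 = Z^4.

(K is a triangulation of a wedge of 4 circles.)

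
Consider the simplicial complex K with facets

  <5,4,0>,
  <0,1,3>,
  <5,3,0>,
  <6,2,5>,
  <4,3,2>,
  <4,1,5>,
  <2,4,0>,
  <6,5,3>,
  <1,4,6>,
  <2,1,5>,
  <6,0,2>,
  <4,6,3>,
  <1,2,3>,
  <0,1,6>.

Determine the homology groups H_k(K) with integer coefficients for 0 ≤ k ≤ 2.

Order the vertices as 0 < 1 < 2 < 3 < 4 < 5 < 6. Listing each simplex with vertices in this order, K has dimension 2 with simplices:

  0-simplices (7): [0], [1], [2], [3], [4], [5], [6]
  1-simplices (21): [0,1], [0,2], [0,3], [0,4], [0,5], [0,6], [1,2], [1,3], [1,4], [1,5], [1,6], [2,3], [2,4], [2,5], [2,6], [3,4], [3,5], [3,6], [4,5], [4,6], [5,6]
  2-simplices (14): [0,1,3], [0,1,6], [0,2,4], [0,2,6], [0,3,5], [0,4,5], [1,2,3], [1,2,5], [1,4,5], [1,4,6], [2,3,4], [2,5,6], [3,4,6], [3,5,6]

so the chain groups are C_0 ≅ Z^7, C_1 ≅ Z^21, C_2 ≅ Z^14.

Boundary ∂_1: C_1 → C_0 is given by ∂[p,q] = [q] − [p].
As a 7×21 matrix over Z this has rank 6, with invariant factors (1,1,1,1,1,1).

∂_2: C_2 → C_1 sends each 2-simplex [p,q,r] to [q,r] − [p,r] + [p,q]. For instance
  ∂[3,5,6] = [5,6] − [3,6] + [3,5],
  ∂[0,2,4] = [2,4] − [0,4] + [0,2].
As a 21×14 matrix over Z this has rank 13, with invariant factors (1,1,1,1,1,1,1,1,1,1,1,1,1).

Reading off H_k = ker ∂_k / im ∂_{k+1}:

  H_0: rank C_0 − rank ∂_1 = 7 − 6 = 1, and the invariant factors of ∂_1 are all 1, so H_0 ≅ Z.
  H_1: rank ker ∂_1 − rank ∂_2 = (21 − 6) − 13 = 2, and the invariant factors of ∂_2 are all 1, so H_1 ≅ Z^2.
  H_2: rank ker ∂_2 − rank ∂_3 = (14 − 13) − 0 = 1, and there is no ∂_3, so H_2 ≅ Z.

(K is a triangulation of the torus T^2.)

H_0 = Z,  H_1 = Z^2,  H_2 = Z.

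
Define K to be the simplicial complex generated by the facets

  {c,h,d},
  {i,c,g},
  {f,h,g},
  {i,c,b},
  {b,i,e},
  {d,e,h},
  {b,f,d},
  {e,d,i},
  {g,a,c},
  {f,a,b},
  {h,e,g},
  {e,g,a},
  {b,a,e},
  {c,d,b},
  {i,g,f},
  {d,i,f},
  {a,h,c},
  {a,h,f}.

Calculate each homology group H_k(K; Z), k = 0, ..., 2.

H_0 = Z,  H_1 = Z ⊕ Z/2Z,  H_2 = 0.

Order the vertices as a < b < c < d < e < f < g < h < i. Listing each simplex with vertices in this order, K has dimension 2 with simplices:

  0-simplices (9): a, b, c, d, e, f, g, h, i
  1-simplices (27): ab, ac, ae, af, ag, ah, bc, bd, be, bf, bi, cd, cg, ch, ci, de, df, dh, di, eg, eh, ei, fg, fh, fi, gh, gi
  2-simplices (18): abe, abf, acg, ach, aeg, afh, bcd, bci, bdf, bei, cdh, cgi, deh, dei, dfi, egh, fgh, fgi

so the chain groups are C_0 ≅ Z^9, C_1 ≅ Z^27, C_2 ≅ Z^18.

Boundary ∂_1: C_1 → C_0 maps an edge to its endpoints' difference, ∂[p,q] = q − p. For instance
  ∂ae = e − a.
The resulting 9×27 matrix has rank 8, and its Smith normal form has invariant factors (1,1,1,1,1,1,1,1).

The boundary map ∂_2: C_2 → C_1 maps a triangle to the signed sum of its edges. For instance
  ∂ach = ch − ah + ac,
  ∂bei = ei − bi + be.
The 27×18 boundary matrix has rank 18 and Smith normal form diag(1,1,1,1,1,1,1,1,1,1,1,1,1,1,1,1,1,2).

Reading off H_k = ker ∂_k / im ∂_{k+1}:

  H_0: rank C_0 − rank ∂_1 = 9 − 8 = 1, and the invariant factors of ∂_1 are all 1, so H_0 = Z.
  H_1: rank ker ∂_1 − rank ∂_2 = (27 − 8) − 18 = 1, and ∂_2 has invariant factor 2 > 1, so H_1 = Z ⊕ Z/2Z.
  H_2: rank ker ∂_2 − rank ∂_3 = (18 − 18) − 0 = 0, and there is no ∂_3, so H_2 = 0.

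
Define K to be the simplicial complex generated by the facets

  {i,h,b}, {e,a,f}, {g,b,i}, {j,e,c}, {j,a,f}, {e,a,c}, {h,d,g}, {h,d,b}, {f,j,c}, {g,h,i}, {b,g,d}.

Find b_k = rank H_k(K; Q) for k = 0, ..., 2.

b_0 = 2, b_1 = 1, b_2 = 1.

We work with the vertex ordering a < b < c < d < e < f < g < h < i < j. The simplices of K, each written with vertices in increasing order, are:

  0-simplices (10): a, b, c, d, e, f, g, h, i, j
  1-simplices (19): ac, ae, af, aj, bd, bg, bh, bi, ce, cf, cj, dg, dh, ef, ej, fj, gh, gi, hi
  2-simplices (11): ace, aef, afj, bdg, bdh, bgi, bhi, cej, cfj, dgh, ghi

so the chain groups are C_0 ≅ Z^10, C_1 ≅ Z^19, C_2 ≅ Z^11.

Boundary ∂_1: C_1 → C_0 sends each edge [p,q] (with p < q) to q − p.
The 10×19 boundary matrix has rank 8 and Smith normal form diag(1,1,1,1,1,1,1,1).

The boundary map ∂_2: C_2 → C_1 acts by ∂[p,q,r] = [q,r] − [p,r] + [p,q]. For instance
  ∂afj = fj − aj + af,
  ∂bdh = dh − bh + bd.
The 19×11 boundary matrix has rank 10 and Smith normal form diag(1,1,1,1,1,1,1,1,1,1).

Computing H_k = (kernel of ∂_k) / (image of ∂_{k+1}):

  H_0: rank C_0 − rank ∂_1 = 10 − 8 = 2, and the invariant factors of ∂_1 are all 1, so H_0 = Z^2.
  H_1: rank ker ∂_1 − rank ∂_2 = (19 − 8) − 10 = 1, and the invariant factors of ∂_2 are all 1, so H_1 = Z.
  H_2: rank ker ∂_2 − rank ∂_3 = (11 − 10) − 0 = 1, and there is no ∂_3, so H_2 = Z.

(K is a triangulation of the disjoint union of the Möbius band and the 2-sphere S^2.)

Hence the Betti numbers are b_0 = 2, b_1 = 1, b_2 = 1.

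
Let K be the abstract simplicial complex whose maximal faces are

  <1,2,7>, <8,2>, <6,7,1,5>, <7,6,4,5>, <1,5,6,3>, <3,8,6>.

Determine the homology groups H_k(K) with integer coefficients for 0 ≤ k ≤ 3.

Order the vertices as 1 < 2 < 3 < 4 < 5 < 6 < 7 < 8. Listing each simplex with vertices in this order, K has dimension 3 with simplices:

  0-simplices (8): [1], [2], [3], [4], [5], [6], [7], [8]
  1-simplices (17): [1,2], [1,3], [1,5], [1,6], [1,7], [2,7], [2,8], [3,5], [3,6], [3,8], [4,5], [4,6], [4,7], [5,6], [5,7], [6,7], [6,8]
  2-simplices (12): [1,2,7], [1,3,5], [1,3,6], [1,5,6], [1,5,7], [1,6,7], [3,5,6], [3,6,8], [4,5,6], [4,5,7], [4,6,7], [5,6,7]
  3-simplices (3): [1,3,5,6], [1,5,6,7], [4,5,6,7]

so the chain groups are C_0 ≅ Z^8, C_1 ≅ Z^17, C_2 ≅ Z^12, C_3 ≅ Z^3.

Boundary ∂_1: C_1 → C_0 maps an edge to its endpoints' difference, ∂[p,q] = q − p. For instance
  ∂[3,5] = [5] − [3].
This gives a 8×17 integer matrix of rank 7; reducing to Smith normal form yields diagonal entries (1,1,1,1,1,1,1).

∂_2: C_2 → C_1 sends each 2-simplex [p,q,r] to [q,r] − [p,r] + [p,q]. For instance
  ∂[5,6,7] = [6,7] − [5,7] + [5,6],
  ∂[1,5,7] = [5,7] − [1,7] + [1,5].
This gives a 17×12 integer matrix of rank 9; reducing to Smith normal form yields diagonal entries (1,1,1,1,1,1,1,1,1).

∂_3: C_3 → C_2 sends each 3-simplex σ to the alternating sum Σ_i (−1)^i (σ with its i-th vertex removed). For instance
  ∂[4,5,6,7] = [5,6,7] − [4,6,7] + [4,5,7] − [4,5,6],
  ∂[1,5,6,7] = [5,6,7] − [1,6,7] + [1,5,7] − [1,5,6].
As a 12×3 matrix over Z this has rank 3, with invariant factors (1,1,1).

Reading off H_k = ker ∂_k / im ∂_{k+1}:

  H_0: rank C_0 − rank ∂_1 = 8 − 7 = 1, and the invariant factors of ∂_1 are all 1, so H_0 = Z.
  H_1: rank ker ∂_1 − rank ∂_2 = (17 − 7) − 9 = 1, and the invariant factors of ∂_2 are all 1, so H_1 = Z.
  H_2: rank ker ∂_2 − rank ∂_3 = (12 − 9) − 3 = 0, and the invariant factors of ∂_3 are all 1, so H_2 = 0.
  H_3: rank ker ∂_3 − rank ∂_4 = (3 − 3) − 0 = 0, and there is no ∂_4, so H_3 = 0.

As a check, the Euler characteristic is 8 − 17 + 12 − 3 = 0, which agrees with 1 − 1 + 0 − 0 = 0.

H_0 ≅ Z,  H_1 ≅ Z,  H_2 = 0,  H_3 = 0.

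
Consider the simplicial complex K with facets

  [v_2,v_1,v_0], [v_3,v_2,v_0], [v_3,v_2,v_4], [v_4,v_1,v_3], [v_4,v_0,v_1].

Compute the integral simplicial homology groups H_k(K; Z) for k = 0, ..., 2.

Order the vertices as v_0 < v_1 < v_2 < v_3 < v_4. Listing each simplex with vertices in this order, K has dimension 2 with simplices:

  0-simplices (5): [v_0], [v_1], [v_2], [v_3], [v_4]
  1-simplices (10): [v_0,v_1], [v_0,v_2], [v_0,v_3], [v_0,v_4], [v_1,v_2], [v_1,v_3], [v_1,v_4], [v_2,v_3], [v_2,v_4], [v_3,v_4]
  2-simplices (5): [v_0,v_1,v_2], [v_0,v_1,v_4], [v_0,v_2,v_3], [v_1,v_3,v_4], [v_2,v_3,v_4]

giving chain groups C_0 ≅ Z^5, C_1 ≅ Z^10, C_2 ≅ Z^5.

Boundary ∂_1: C_1 → C_0 is given by ∂[p,q] = [q] − [p]. For instance
  ∂[v_1,v_3] = [v_3] − [v_1].
As a 5×10 matrix over Z this has rank 4, with invariant factors (1,1,1,1).

∂_2: C_2 → C_1 acts by ∂[p,q,r] = [q,r] − [p,r] + [p,q]. For instance
  ∂[v_0,v_2,v_3] = [v_2,v_3] − [v_0,v_3] + [v_0,v_2],
  ∂[v_0,v_1,v_2] = [v_1,v_2] − [v_0,v_2] + [v_0,v_1].
The 10×5 boundary matrix has rank 5 and Smith normal form diag(1,1,1,1,1).

Reading off H_k = ker ∂_k / im ∂_{k+1}:

  H_0: rank C_0 − rank ∂_1 = 5 − 4 = 1, and the invariant factors of ∂_1 are all 1, so H_0 = Z.
  H_1: rank ker ∂_1 − rank ∂_2 = (10 − 4) − 5 = 1, and the invariant factors of ∂_2 are all 1, so H_1 = Z.
  H_2: rank ker ∂_2 − rank ∂_3 = (5 − 5) − 0 = 0, and there is no ∂_3, so H_2 = 0.

(K is a triangulation of the Möbius band.)

H_0 = Z,  H_1 = Z,  H_2 = 0.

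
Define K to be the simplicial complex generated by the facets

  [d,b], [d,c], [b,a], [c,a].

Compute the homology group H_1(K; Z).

H_1 = Z.

We work with the vertex ordering a < b < c < d. The simplices of K, each written with vertices in increasing order, are:

  0-simplices (4): a, b, c, d
  1-simplices (4): ab, ac, bd, cd

Hence C_0 ≅ Z^4, C_1 ≅ Z^4.

Boundary ∂_1: C_1 → C_0 maps an edge to its endpoints' difference, ∂[p,q] = q − p. For instance
  ∂ac = c − a.
This gives a 4×4 integer matrix of rank 3; reducing to Smith normal form yields diagonal entries (1,1,1).

Reading off H_k = ker ∂_k / im ∂_{k+1}:

  H_1: rank ker ∂_1 − rank ∂_2 = (4 − 3) − 0 = 1, and there is no ∂_2, so H_1 ≅ Z.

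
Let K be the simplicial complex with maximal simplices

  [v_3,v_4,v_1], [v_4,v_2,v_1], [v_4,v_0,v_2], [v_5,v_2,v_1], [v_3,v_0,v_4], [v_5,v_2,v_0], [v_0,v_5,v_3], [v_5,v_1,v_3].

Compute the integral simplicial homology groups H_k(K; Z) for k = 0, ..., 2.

We work with the vertex ordering v_0 < v_1 < v_2 < v_3 < v_4 < v_5. The simplices of K, each written with vertices in increasing order, are:

  0-simplices (6): [v_0], [v_1], [v_2], [v_3], [v_4], [v_5]
  1-simplices (12): [v_0,v_2], [v_0,v_3], [v_0,v_4], [v_0,v_5], [v_1,v_2], [v_1,v_3], [v_1,v_4], [v_1,v_5], [v_2,v_4], [v_2,v_5], [v_3,v_4], [v_3,v_5]
  2-simplices (8): [v_0,v_2,v_4], [v_0,v_2,v_5], [v_0,v_3,v_4], [v_0,v_3,v_5], [v_1,v_2,v_4], [v_1,v_2,v_5], [v_1,v_3,v_4], [v_1,v_3,v_5]

Hence C_0 ≅ Z^6, C_1 ≅ Z^12, C_2 ≅ Z^8.

The boundary map ∂_1: C_1 → C_0 is given by ∂[p,q] = [q] − [p]. For instance
  ∂[v_2,v_5] = [v_5] − [v_2].
As a 6×12 matrix over Z this has rank 5, with invariant factors (1,1,1,1,1).

The boundary map ∂_2: C_2 → C_1 maps a triangle to the signed sum of its edges. For instance
  ∂[v_0,v_3,v_4] = [v_3,v_4] − [v_0,v_4] + [v_0,v_3],
  ∂[v_0,v_2,v_4] = [v_2,v_4] − [v_0,v_4] + [v_0,v_2].
The resulting 12×8 matrix has rank 7, and its Smith normal form has invariant factors (1,1,1,1,1,1,1).

Computing H_k = (kernel of ∂_k) / (image of ∂_{k+1}):

  H_0: rank C_0 − rank ∂_1 = 6 − 5 = 1, and the invariant factors of ∂_1 are all 1, so H_0 ≅ Z.
  H_1: rank ker ∂_1 − rank ∂_2 = (12 − 5) − 7 = 0, and the invariant factors of ∂_2 are all 1, so H_1 ≅ 0.
  H_2: rank ker ∂_2 − rank ∂_3 = (8 − 7) − 0 = 1, and there is no ∂_3, so H_2 ≅ Z.

As a check, the Euler characteristic is 6 − 12 + 8 = 2, which agrees with 1 − 0 + 1 = 2.
(K is a triangulation of the 2-sphere S^2.)

H_0 ≅ Z,  H_1 = 0,  H_2 ≅ Z.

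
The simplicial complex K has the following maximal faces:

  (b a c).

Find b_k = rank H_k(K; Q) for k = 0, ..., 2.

b_0 = 1, b_1 = 0, b_2 = 0.

We work with the vertex ordering a < b < c. The simplices of K, each written with vertices in increasing order, are:

  0-simplices (3): a, b, c
  1-simplices (3): ab, ac, bc
  2-simplices (1): abc

Hence C_0 ≅ Z^3, C_1 ≅ Z^3, C_2 ≅ Z^1.

The boundary map ∂_1: C_1 → C_0 sends each edge [p,q] (with p < q) to q − p.
As a 3×3 matrix over Z this has rank 2, with invariant factors (1,1).

The boundary map ∂_2: C_2 → C_1 acts by ∂[p,q,r] = [q,r] − [p,r] + [p,q]. For instance
  ∂abc = bc − ac + ab.
This gives a 3×1 integer matrix of rank 1; reducing to Smith normal form yields diagonal entries (1).

Computing H_k = (kernel of ∂_k) / (image of ∂_{k+1}):

  H_0: rank C_0 − rank ∂_1 = 3 − 2 = 1, and the invariant factors of ∂_1 are all 1, so H_0 = Z.
  H_1: rank ker ∂_1 − rank ∂_2 = (3 − 2) − 1 = 0, and the invariant factors of ∂_2 are all 1, so H_1 = 0.
  H_2: rank ker ∂_2 − rank ∂_3 = (1 − 1) − 0 = 0, and there is no ∂_3, so H_2 = 0.

As a check, the Euler characteristic is 3 − 3 + 1 = 1, which agrees with 1 − 0 + 0 = 1.

Hence the Betti numbers are b_0 = 1, b_1 = 0, b_2 = 0.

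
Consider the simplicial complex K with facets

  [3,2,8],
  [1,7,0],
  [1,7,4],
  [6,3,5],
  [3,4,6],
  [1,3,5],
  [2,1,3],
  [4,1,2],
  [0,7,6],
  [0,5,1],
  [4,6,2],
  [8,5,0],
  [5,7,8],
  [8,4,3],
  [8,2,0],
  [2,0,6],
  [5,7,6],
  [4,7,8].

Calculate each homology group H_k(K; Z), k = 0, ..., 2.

H_0 ≅ Z,  H_1 ≅ Z × Z/2,  H_2 = 0.

Take the total order 0 < 1 < 2 < 3 < 4 < 5 < 6 < 7 < 8 on the vertex set. Then K (dimension 2) consists of the simplices:

  0-simplices (9): [0], [1], [2], [3], [4], [5], [6], [7], [8]
  1-simplices (27): (27 of them)
  2-simplices (18): [0,1,5], [0,1,7], [0,2,6], [0,2,8], [0,5,8], [0,6,7], [1,2,3], [1,2,4], [1,3,5], [1,4,7], [2,3,8], [2,4,6], [3,4,6], [3,4,8], [3,5,6], [4,7,8], [5,6,7], [5,7,8]

giving chain groups C_0 ≅ Z^9, C_1 ≅ Z^27, C_2 ≅ Z^18.

The boundary map ∂_1: C_1 → C_0 sends each edge [p,q] (with p < q) to q − p. For instance
  ∂[5,7] = [7] − [5].
This gives a 9×27 integer matrix of rank 8; reducing to Smith normal form yields diagonal entries (1,1,1,1,1,1,1,1).

The boundary map ∂_2: C_2 → C_1 sends each 2-simplex [p,q,r] to [q,r] − [p,r] + [p,q]. For instance
  ∂[2,3,8] = [3,8] − [2,8] + [2,3],
  ∂[1,2,3] = [2,3] − [1,3] + [1,2].
This gives a 27×18 integer matrix of rank 18; reducing to Smith normal form yields diagonal entries (1,1,1,1,1,1,1,1,1,1,1,1,1,1,1,1,1,2).

Now H_k = ker ∂_k / im ∂_{k+1}, so:

  H_0: rank C_0 − rank ∂_1 = 9 − 8 = 1, and the invariant factors of ∂_1 are all 1, so H_0 = Z.
  H_1: rank ker ∂_1 − rank ∂_2 = (27 − 8) − 18 = 1, and ∂_2 has invariant factor 2 > 1, so H_1 = Z × Z/2.
  H_2: rank ker ∂_2 − rank ∂_3 = (18 − 18) − 0 = 0, and there is no ∂_3, so H_2 = 0.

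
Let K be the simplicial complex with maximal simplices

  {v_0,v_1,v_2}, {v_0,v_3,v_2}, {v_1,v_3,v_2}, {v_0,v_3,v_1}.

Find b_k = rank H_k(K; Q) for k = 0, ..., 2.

Take the total order v_0 < v_1 < v_2 < v_3 on the vertex set. Then K (dimension 2) consists of the simplices:

  0-simplices (4): [v_0], [v_1], [v_2], [v_3]
  1-simplices (6): [v_0,v_1], [v_0,v_2], [v_0,v_3], [v_1,v_2], [v_1,v_3], [v_2,v_3]
  2-simplices (4): [v_0,v_1,v_2], [v_0,v_1,v_3], [v_0,v_2,v_3], [v_1,v_2,v_3]

Hence C_0 ≅ Z^4, C_1 ≅ Z^6, C_2 ≅ Z^4.

The boundary map ∂_1: C_1 → C_0 maps an edge to its endpoints' difference, ∂[p,q] = q − p.
This gives a 4×6 integer matrix of rank 3; reducing to Smith normal form yields diagonal entries (1,1,1).

∂_2: C_2 → C_1 sends each 2-simplex [p,q,r] to [q,r] − [p,r] + [p,q]. For instance
  ∂[v_0,v_1,v_3] = [v_1,v_3] − [v_0,v_3] + [v_0,v_1],
  ∂[v_0,v_2,v_3] = [v_2,v_3] − [v_0,v_3] + [v_0,v_2].
This gives a 6×4 integer matrix of rank 3; reducing to Smith normal form yields diagonal entries (1,1,1).

Now H_k = ker ∂_k / im ∂_{k+1}, so:

  H_0: rank C_0 − rank ∂_1 = 4 − 3 = 1, and the invariant factors of ∂_1 are all 1, so H_0 = Z.
  H_1: rank ker ∂_1 − rank ∂_2 = (6 − 3) − 3 = 0, and the invariant factors of ∂_2 are all 1, so H_1 = 0.
  H_2: rank ker ∂_2 − rank ∂_3 = (4 − 3) − 0 = 1, and there is no ∂_3, so H_2 = Z.

Hence the Betti numbers are b_0 = 1, b_1 = 0, b_2 = 1.

b_0 = 1, b_1 = 0, b_2 = 1.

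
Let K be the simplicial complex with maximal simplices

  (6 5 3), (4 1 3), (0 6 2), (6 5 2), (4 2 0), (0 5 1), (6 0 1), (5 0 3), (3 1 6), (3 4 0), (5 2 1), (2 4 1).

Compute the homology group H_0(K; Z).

Take the total order 0 < 1 < 2 < 3 < 4 < 5 < 6 on the vertex set. Then K (dimension 2) consists of the simplices:

  0-simplices (7): [0], [1], [2], [3], [4], [5], [6]
  1-simplices (18): [0,1], [0,2], [0,3], [0,4], [0,5], [0,6], [1,2], [1,3], [1,4], [1,5], [1,6], [2,4], [2,5], [2,6], [3,4], [3,5], [3,6], [5,6]
  2-simplices (12): [0,1,5], [0,1,6], [0,2,4], [0,2,6], [0,3,4], [0,3,5], [1,2,4], [1,2,5], [1,3,4], [1,3,6], [2,5,6], [3,5,6]

so the chain groups are C_0 ≅ Z^7, C_1 ≅ Z^18, C_2 ≅ Z^12.

Boundary ∂_1: C_1 → C_0 sends each edge [p,q] (with p < q) to q − p. For instance
  ∂[5,6] = [6] − [5].
The resulting 7×18 matrix has rank 6, and its Smith normal form has invariant factors (1,1,1,1,1,1).

∂_2: C_2 → C_1 acts by ∂[p,q,r] = [q,r] − [p,r] + [p,q]. For instance
  ∂[3,5,6] = [5,6] − [3,6] + [3,5],
  ∂[1,2,5] = [2,5] − [1,5] + [1,2].
The 18×12 boundary matrix has rank 12 and Smith normal form diag(1,1,1,1,1,1,1,1,1,1,1,2).

From H_k ≅ ker(∂_k) / im(∂_{k+1}) we obtain:

  H_0: rank C_0 − rank ∂_1 = 7 − 6 = 1, and the invariant factors of ∂_1 are all 1, so H_0 = Z.

H_0 = Z.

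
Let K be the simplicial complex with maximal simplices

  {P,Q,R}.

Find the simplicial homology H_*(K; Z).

Fix the vertex order P < Q < R and write every simplex with vertices in increasing order. Then dim K = 2 and the simplices of K are:

  0-simplices (3): P, Q, R
  1-simplices (3): PQ, PR, QR
  2-simplices (1): PQR

so the chain groups are C_0 ≅ Z^3, C_1 ≅ Z^3, C_2 ≅ Z^1.

∂_1: C_1 → C_0 maps an edge to its endpoints' difference, ∂[p,q] = q − p.
The resulting 3×3 matrix has rank 2, and its Smith normal form has invariant factors (1,1).

Boundary ∂_2: C_2 → C_1 maps a triangle to the signed sum of its edges. For instance
  ∂PQR = QR − PR + PQ.
As a 3×1 matrix over Z this has rank 1, with invariant factors (1).

Now H_k = ker ∂_k / im ∂_{k+1}, so:

  H_0: rank C_0 − rank ∂_1 = 3 − 2 = 1, and the invariant factors of ∂_1 are all 1, so H_0 = Z.
  H_1: rank ker ∂_1 − rank ∂_2 = (3 − 2) − 1 = 0, and the invariant factors of ∂_2 are all 1, so H_1 = 0.
  H_2: rank ker ∂_2 − rank ∂_3 = (1 − 1) − 0 = 0, and there is no ∂_3, so H_2 = 0.

H_0 = Z,  H_1 = 0,  H_2 = 0.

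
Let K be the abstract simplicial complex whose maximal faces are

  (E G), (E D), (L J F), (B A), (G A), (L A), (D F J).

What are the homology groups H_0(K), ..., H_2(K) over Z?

Take the total order A < B < D < E < F < G < J < L on the vertex set. Then K (dimension 2) consists of the simplices:

  0-simplices (8): A, B, D, E, F, G, J, L
  1-simplices (10): AB, AG, AL, DE, DF, DJ, EG, FJ, FL, JL
  2-simplices (2): DFJ, FJL

giving chain groups C_0 ≅ Z^8, C_1 ≅ Z^10, C_2 ≅ Z^2.

The boundary map ∂_1: C_1 → C_0 is given by ∂[p,q] = [q] − [p]. For instance
  ∂FJ = J − F.
The resulting 8×10 matrix has rank 7, and its Smith normal form has invariant factors (1,1,1,1,1,1,1).

The boundary map ∂_2: C_2 → C_1 acts by ∂[p,q,r] = [q,r] − [p,r] + [p,q]. For instance
  ∂FJL = JL − FL + FJ,
  ∂DFJ = FJ − DJ + DF.
As a 10×2 matrix over Z this has rank 2, with invariant factors (1,1).

From H_k ≅ ker(∂_k) / im(∂_{k+1}) we obtain:

  H_0: rank C_0 − rank ∂_1 = 8 − 7 = 1, and the invariant factors of ∂_1 are all 1, so H_0 ≅ Z.
  H_1: rank ker ∂_1 − rank ∂_2 = (10 − 7) − 2 = 1, and the invariant factors of ∂_2 are all 1, so H_1 ≅ Z.
  H_2: rank ker ∂_2 − rank ∂_3 = (2 − 2) − 0 = 0, and there is no ∂_3, so H_2 ≅ 0.

H_0 ≅ Z,  H_1 ≅ Z,  H_2 = 0.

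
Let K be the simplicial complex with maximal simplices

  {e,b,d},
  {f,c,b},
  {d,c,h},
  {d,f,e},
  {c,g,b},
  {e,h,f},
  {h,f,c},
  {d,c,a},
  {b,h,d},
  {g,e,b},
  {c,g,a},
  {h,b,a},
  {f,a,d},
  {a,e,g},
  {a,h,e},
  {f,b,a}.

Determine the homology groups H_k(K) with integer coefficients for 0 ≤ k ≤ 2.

Take the total order a < b < c < d < e < f < g < h on the vertex set. Then K (dimension 2) consists of the simplices:

  0-simplices (8): a, b, c, d, e, f, g, h
  1-simplices (24): ab, ac, ad, ae, af, ag, ah, bc, bd, be, bf, bg, bh, cd, cf, cg, ch, de, df, dh, ef, eg, eh, fh
  2-simplices (16): abf, abh, acd, acg, adf, aeg, aeh, bcf, bcg, bde, bdh, beg, cdh, cfh, def, efh

Hence C_0 ≅ Z^8, C_1 ≅ Z^24, C_2 ≅ Z^16.

∂_1: C_1 → C_0 is given by ∂[p,q] = [q] − [p].
The resulting 8×24 matrix has rank 7, and its Smith normal form has invariant factors (1,1,1,1,1,1,1).

The boundary map ∂_2: C_2 → C_1 acts by ∂[p,q,r] = [q,r] − [p,r] + [p,q]. For instance
  ∂bcg = cg − bg + bc,
  ∂aeh = eh − ah + ae.
The resulting 24×16 matrix has rank 15, and its Smith normal form has invariant factors (1,1,1,1,1,1,1,1,1,1,1,1,1,1,1).

From H_k ≅ ker(∂_k) / im(∂_{k+1}) we obtain:

  H_0: rank C_0 − rank ∂_1 = 8 − 7 = 1, and the invariant factors of ∂_1 are all 1, so H_0 ≅ Z.
  H_1: rank ker ∂_1 − rank ∂_2 = (24 − 7) − 15 = 2, and the invariant factors of ∂_2 are all 1, so H_1 ≅ Z^2.
  H_2: rank ker ∂_2 − rank ∂_3 = (16 − 15) − 0 = 1, and there is no ∂_3, so H_2 ≅ Z.

H_0 = Z,  H_1 = Z^2,  H_2 = Z.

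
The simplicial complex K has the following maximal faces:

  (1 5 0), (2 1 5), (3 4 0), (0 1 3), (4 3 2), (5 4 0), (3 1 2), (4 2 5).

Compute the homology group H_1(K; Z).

H_1 = 0.

Take the total order 0 < 1 < 2 < 3 < 4 < 5 on the vertex set. Then K (dimension 2) consists of the simplices:

  0-simplices (6): [0], [1], [2], [3], [4], [5]
  1-simplices (12): [0,1], [0,3], [0,4], [0,5], [1,2], [1,3], [1,5], [2,3], [2,4], [2,5], [3,4], [4,5]
  2-simplices (8): [0,1,3], [0,1,5], [0,3,4], [0,4,5], [1,2,3], [1,2,5], [2,3,4], [2,4,5]

giving chain groups C_0 ≅ Z^6, C_1 ≅ Z^12, C_2 ≅ Z^8.

Boundary ∂_1: C_1 → C_0 is given by ∂[p,q] = [q] − [p]. For instance
  ∂[0,4] = [4] − [0].
This gives a 6×12 integer matrix of rank 5; reducing to Smith normal form yields diagonal entries (1,1,1,1,1).

∂_2: C_2 → C_1 acts by ∂[p,q,r] = [q,r] − [p,r] + [p,q]. For instance
  ∂[0,1,3] = [1,3] − [0,3] + [0,1],
  ∂[0,1,5] = [1,5] − [0,5] + [0,1].
As a 12×8 matrix over Z this has rank 7, with invariant factors (1,1,1,1,1,1,1).

Now H_k = ker ∂_k / im ∂_{k+1}, so:

  H_1: rank ker ∂_1 − rank ∂_2 = (12 − 5) − 7 = 0, and the invariant factors of ∂_2 are all 1, so H_1 = 0.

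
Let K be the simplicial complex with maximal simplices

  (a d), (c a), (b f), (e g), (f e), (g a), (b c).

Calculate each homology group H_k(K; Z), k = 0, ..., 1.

H_0 = Z,  H_1 = Z.

Fix the vertex order a < b < c < d < e < f < g and write every simplex with vertices in increasing order. Then dim K = 1 and the simplices of K are:

  0-simplices (7): a, b, c, d, e, f, g
  1-simplices (7): ac, ad, ag, bc, bf, ef, eg

so the chain groups are C_0 ≅ Z^7, C_1 ≅ Z^7.

The boundary map ∂_1: C_1 → C_0 maps an edge to its endpoints' difference, ∂[p,q] = q − p. For instance
  ∂ag = g − a.
The 7×7 boundary matrix has rank 6 and Smith normal form diag(1,1,1,1,1,1).

Computing H_k = (kernel of ∂_k) / (image of ∂_{k+1}):

  H_0: rank C_0 − rank ∂_1 = 7 − 6 = 1, and the invariant factors of ∂_1 are all 1, so H_0 ≅ Z.
  H_1: rank ker ∂_1 − rank ∂_2 = (7 − 6) − 0 = 1, and there is no ∂_2, so H_1 ≅ Z.

As a check, the Euler characteristic is 7 − 7 = 0, which agrees with 1 − 1 = 0.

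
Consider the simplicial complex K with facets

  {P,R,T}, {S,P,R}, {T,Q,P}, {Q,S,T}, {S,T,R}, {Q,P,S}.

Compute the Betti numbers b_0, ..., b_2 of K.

K has 5 vertices, 9 edges, 6 triangles.
rank ∂_0 = 0, rank ∂_1 = 4 ⇒ b_0 = 5 − 0 − 4 = 1; all invariant factors of ∂_1 are 1 so no torsion. So H_0 ≅ Z.
rank ∂_1 = 4, rank ∂_2 = 5 ⇒ b_1 = 9 − 4 − 5 = 0; all invariant factors of ∂_2 are 1 so no torsion. So H_1 ≅ 0.
rank ∂_2 = 5, rank ∂_3 = 0 ⇒ b_2 = 6 − 5 − 0 = 1. So H_2 ≅ Z.

b_0 = 1, b_1 = 0, b_2 = 1.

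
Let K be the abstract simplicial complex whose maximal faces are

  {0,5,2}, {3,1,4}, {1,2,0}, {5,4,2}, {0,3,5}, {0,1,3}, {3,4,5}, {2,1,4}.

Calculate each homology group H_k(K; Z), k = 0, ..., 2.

H_0 = Z,  H_1 = 0,  H_2 = Z.

We work with the vertex ordering 0 < 1 < 2 < 3 < 4 < 5. The simplices of K, each written with vertices in increasing order, are:

  0-simplices (6): [0], [1], [2], [3], [4], [5]
  1-simplices (12): [0,1], [0,2], [0,3], [0,5], [1,2], [1,3], [1,4], [2,4], [2,5], [3,4], [3,5], [4,5]
  2-simplices (8): [0,1,2], [0,1,3], [0,2,5], [0,3,5], [1,2,4], [1,3,4], [2,4,5], [3,4,5]

so the chain groups are C_0 ≅ Z^6, C_1 ≅ Z^12, C_2 ≅ Z^8.

∂_1: C_1 → C_0 sends each edge [p,q] (with p < q) to q − p. For instance
  ∂[4,5] = [5] − [4].
The 6×12 boundary matrix has rank 5 and Smith normal form diag(1,1,1,1,1).

The boundary map ∂_2: C_2 → C_1 acts by ∂[p,q,r] = [q,r] − [p,r] + [p,q]. For instance
  ∂[0,3,5] = [3,5] − [0,5] + [0,3],
  ∂[0,2,5] = [2,5] − [0,5] + [0,2].
As a 12×8 matrix over Z this has rank 7, with invariant factors (1,1,1,1,1,1,1).

Reading off H_k = ker ∂_k / im ∂_{k+1}:

  H_0: rank C_0 − rank ∂_1 = 6 − 5 = 1, and the invariant factors of ∂_1 are all 1, so H_0 = Z.
  H_1: rank ker ∂_1 − rank ∂_2 = (12 − 5) − 7 = 0, and the invariant factors of ∂_2 are all 1, so H_1 = 0.
  H_2: rank ker ∂_2 − rank ∂_3 = (8 − 7) − 0 = 1, and there is no ∂_3, so H_2 = Z.

As a check, the Euler characteristic is 6 − 12 + 8 = 2, which agrees with 1 − 0 + 1 = 2.
(K is a triangulation of the 2-sphere S^2.)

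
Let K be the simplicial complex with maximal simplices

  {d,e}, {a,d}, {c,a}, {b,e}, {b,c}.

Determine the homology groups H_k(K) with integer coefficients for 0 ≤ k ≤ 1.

Fix the vertex order a < b < c < d < e and write every simplex with vertices in increasing order. Then dim K = 1 and the simplices of K are:

  0-simplices (5): a, b, c, d, e
  1-simplices (5): ac, ad, bc, be, de

giving chain groups C_0 ≅ Z^5, C_1 ≅ Z^5.

Boundary ∂_1: C_1 → C_0 sends each edge [p,q] (with p < q) to q − p.
As a 5×5 matrix over Z this has rank 4, with invariant factors (1,1,1,1).

Now H_k = ker ∂_k / im ∂_{k+1}, so:

  H_0: rank C_0 − rank ∂_1 = 5 − 4 = 1, and the invariant factors of ∂_1 are all 1, so H_0 = Z.
  H_1: rank ker ∂_1 − rank ∂_2 = (5 − 4) − 0 = 1, and there is no ∂_2, so H_1 = Z.

As a check, the Euler characteristic is 5 − 5 = 0, which agrees with 1 − 1 = 0.

H_0 ≅ Z,  H_1 ≅ Z.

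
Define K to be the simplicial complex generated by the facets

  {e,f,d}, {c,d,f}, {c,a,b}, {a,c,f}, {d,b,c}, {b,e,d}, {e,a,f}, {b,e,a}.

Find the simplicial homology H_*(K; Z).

K has 6 vertices, 12 edges, 8 triangles.
rank ∂_0 = 0, rank ∂_1 = 5 ⇒ b_0 = 6 − 0 − 5 = 1; all invariant factors of ∂_1 are 1 so no torsion. So H_0 = Z.
rank ∂_1 = 5, rank ∂_2 = 7 ⇒ b_1 = 12 − 5 − 7 = 0; all invariant factors of ∂_2 are 1 so no torsion. So H_1 = 0.
rank ∂_2 = 7, rank ∂_3 = 0 ⇒ b_2 = 8 − 7 − 0 = 1. So H_2 = Z.

H_0 = Z,  H_1 = 0,  H_2 = Z.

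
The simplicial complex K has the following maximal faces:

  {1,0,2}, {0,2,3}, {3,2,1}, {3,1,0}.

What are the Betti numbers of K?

b_0 = 1, b_1 = 0, b_2 = 1.

Order the vertices as 0 < 1 < 2 < 3. Listing each simplex with vertices in this order, K has dimension 2 with simplices:

  0-simplices (4): [0], [1], [2], [3]
  1-simplices (6): [0,1], [0,2], [0,3], [1,2], [1,3], [2,3]
  2-simplices (4): [0,1,2], [0,1,3], [0,2,3], [1,2,3]

Hence C_0 ≅ Z^4, C_1 ≅ Z^6, C_2 ≅ Z^4.

∂_1: C_1 → C_0 sends each edge [p,q] (with p < q) to q − p. For instance
  ∂[0,3] = [3] − [0].
The 4×6 boundary matrix has rank 3 and Smith normal form diag(1,1,1).

∂_2: C_2 → C_1 sends each 2-simplex [p,q,r] to [q,r] − [p,r] + [p,q]. For instance
  ∂[0,1,2] = [1,2] − [0,2] + [0,1],
  ∂[0,2,3] = [2,3] − [0,3] + [0,2].
The resulting 6×4 matrix has rank 3, and its Smith normal form has invariant factors (1,1,1).

Reading off H_k = ker ∂_k / im ∂_{k+1}:

  H_0: rank C_0 − rank ∂_1 = 4 − 3 = 1, and the invariant factors of ∂_1 are all 1, so H_0 = Z.
  H_1: rank ker ∂_1 − rank ∂_2 = (6 − 3) − 3 = 0, and the invariant factors of ∂_2 are all 1, so H_1 = 0.
  H_2: rank ker ∂_2 − rank ∂_3 = (4 − 3) − 0 = 1, and there is no ∂_3, so H_2 = Z.

Hence the Betti numbers are b_0 = 1, b_1 = 0, b_2 = 1.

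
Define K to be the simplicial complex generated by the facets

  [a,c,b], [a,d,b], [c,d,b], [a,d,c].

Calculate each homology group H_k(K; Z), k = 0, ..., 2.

H_0 = Z,  H_1 = 0,  H_2 = Z.

We work with the vertex ordering a < b < c < d. The simplices of K, each written with vertices in increasing order, are:

  0-simplices (4): a, b, c, d
  1-simplices (6): ab, ac, ad, bc, bd, cd
  2-simplices (4): abc, abd, acd, bcd

Hence C_0 ≅ Z^4, C_1 ≅ Z^6, C_2 ≅ Z^4.

The boundary map ∂_1: C_1 → C_0 maps an edge to its endpoints' difference, ∂[p,q] = q − p.
This gives a 4×6 integer matrix of rank 3; reducing to Smith normal form yields diagonal entries (1,1,1).

Boundary ∂_2: C_2 → C_1 acts by ∂[p,q,r] = [q,r] − [p,r] + [p,q]. For instance
  ∂abc = bc − ac + ab,
  ∂acd = cd − ad + ac.
This gives a 6×4 integer matrix of rank 3; reducing to Smith normal form yields diagonal entries (1,1,1).

Reading off H_k = ker ∂_k / im ∂_{k+1}:

  H_0: rank C_0 − rank ∂_1 = 4 − 3 = 1, and the invariant factors of ∂_1 are all 1, so H_0 = Z.
  H_1: rank ker ∂_1 − rank ∂_2 = (6 − 3) − 3 = 0, and the invariant factors of ∂_2 are all 1, so H_1 = 0.
  H_2: rank ker ∂_2 − rank ∂_3 = (4 − 3) − 0 = 1, and there is no ∂_3, so H_2 = Z.

As a check, the Euler characteristic is 4 − 6 + 4 = 2, which agrees with 1 − 0 + 1 = 2.
(K is a triangulation of the 2-sphere S^2.)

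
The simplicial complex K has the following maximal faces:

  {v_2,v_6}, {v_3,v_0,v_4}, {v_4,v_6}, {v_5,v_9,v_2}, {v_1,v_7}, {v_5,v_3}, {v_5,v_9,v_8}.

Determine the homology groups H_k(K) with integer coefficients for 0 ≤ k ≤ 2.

H_0 = Z^2,  H_1 = Z,  H_2 = 0.

We work with the vertex ordering v_0 < v_1 < v_2 < v_3 < v_4 < v_5 < v_6 < v_7 < v_8 < v_9. The simplices of K, each written with vertices in increasing order, are:

  0-simplices (10): [v_0], [v_1], [v_2], [v_3], [v_4], [v_5], [v_6], [v_7], [v_8], [v_9]
  1-simplices (12): [v_0,v_3], [v_0,v_4], [v_1,v_7], [v_2,v_5], [v_2,v_6], [v_2,v_9], [v_3,v_4], [v_3,v_5], [v_4,v_6], [v_5,v_8], [v_5,v_9], [v_8,v_9]
  2-simplices (3): [v_0,v_3,v_4], [v_2,v_5,v_9], [v_5,v_8,v_9]

giving chain groups C_0 ≅ Z^10, C_1 ≅ Z^12, C_2 ≅ Z^3.

∂_1: C_1 → C_0 sends each edge [p,q] (with p < q) to q − p.
The resulting 10×12 matrix has rank 8, and its Smith normal form has invariant factors (1,1,1,1,1,1,1,1).

∂_2: C_2 → C_1 acts by ∂[p,q,r] = [q,r] − [p,r] + [p,q]. For instance
  ∂[v_5,v_8,v_9] = [v_8,v_9] − [v_5,v_9] + [v_5,v_8],
  ∂[v_0,v_3,v_4] = [v_3,v_4] − [v_0,v_4] + [v_0,v_3].
As a 12×3 matrix over Z this has rank 3, with invariant factors (1,1,1).

From H_k ≅ ker(∂_k) / im(∂_{k+1}) we obtain:

  H_0: rank C_0 − rank ∂_1 = 10 − 8 = 2, and the invariant factors of ∂_1 are all 1, so H_0 = Z^2.
  H_1: rank ker ∂_1 − rank ∂_2 = (12 − 8) − 3 = 1, and the invariant factors of ∂_2 are all 1, so H_1 = Z.
  H_2: rank ker ∂_2 − rank ∂_3 = (3 − 3) − 0 = 0, and there is no ∂_3, so H_2 = 0.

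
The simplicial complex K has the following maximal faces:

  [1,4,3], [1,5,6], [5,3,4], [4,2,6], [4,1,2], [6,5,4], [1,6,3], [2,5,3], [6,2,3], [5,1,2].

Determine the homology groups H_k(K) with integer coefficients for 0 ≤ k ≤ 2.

We work with the vertex ordering 1 < 2 < 3 < 4 < 5 < 6. The simplices of K, each written with vertices in increasing order, are:

  0-simplices (6): [1], [2], [3], [4], [5], [6]
  1-simplices (15): [1,2], [1,3], [1,4], [1,5], [1,6], [2,3], [2,4], [2,5], [2,6], [3,4], [3,5], [3,6], [4,5], [4,6], [5,6]
  2-simplices (10): [1,2,4], [1,2,5], [1,3,4], [1,3,6], [1,5,6], [2,3,5], [2,3,6], [2,4,6], [3,4,5], [4,5,6]

Hence C_0 ≅ Z^6, C_1 ≅ Z^15, C_2 ≅ Z^10.

Boundary ∂_1: C_1 → C_0 maps an edge to its endpoints' difference, ∂[p,q] = q − p.
This gives a 6×15 integer matrix of rank 5; reducing to Smith normal form yields diagonal entries (1,1,1,1,1).

The boundary map ∂_2: C_2 → C_1 acts by ∂[p,q,r] = [q,r] − [p,r] + [p,q]. For instance
  ∂[2,3,6] = [3,6] − [2,6] + [2,3],
  ∂[1,3,4] = [3,4] − [1,4] + [1,3].
The resulting 15×10 matrix has rank 10, and its Smith normal form has invariant factors (1,1,1,1,1,1,1,1,1,2).

Computing H_k = (kernel of ∂_k) / (image of ∂_{k+1}):

  H_0: rank C_0 − rank ∂_1 = 6 − 5 = 1, and the invariant factors of ∂_1 are all 1, so H_0 = Z.
  H_1: rank ker ∂_1 − rank ∂_2 = (15 − 5) − 10 = 0, and ∂_2 has invariant factor 2 > 1, so H_1 = Z_2.
  H_2: rank ker ∂_2 − rank ∂_3 = (10 − 10) − 0 = 0, and there is no ∂_3, so H_2 = 0.

H_0 = Z,  H_1 = Z_2,  H_2 = 0.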